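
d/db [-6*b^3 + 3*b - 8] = 3 - 18*b^2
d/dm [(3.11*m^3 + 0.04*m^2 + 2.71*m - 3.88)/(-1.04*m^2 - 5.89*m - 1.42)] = (-3.2344*m^4 - 36.6358*m^3 - 10.6658*m^2 - 8.184*m - 26.7014)/(1.0816*m^4 + 12.2512*m^3 + 37.6457*m^2 + 16.7276*m + 2.0164)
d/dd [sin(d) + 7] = cos(d)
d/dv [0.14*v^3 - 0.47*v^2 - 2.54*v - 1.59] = 0.42*v^2 - 0.94*v - 2.54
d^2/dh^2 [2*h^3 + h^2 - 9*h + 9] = 12*h + 2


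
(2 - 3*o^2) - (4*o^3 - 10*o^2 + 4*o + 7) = -4*o^3 + 7*o^2 - 4*o - 5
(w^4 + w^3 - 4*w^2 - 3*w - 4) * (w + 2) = w^5 + 3*w^4 - 2*w^3 - 11*w^2 - 10*w - 8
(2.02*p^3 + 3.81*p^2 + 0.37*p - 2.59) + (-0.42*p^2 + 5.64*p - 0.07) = 2.02*p^3 + 3.39*p^2 + 6.01*p - 2.66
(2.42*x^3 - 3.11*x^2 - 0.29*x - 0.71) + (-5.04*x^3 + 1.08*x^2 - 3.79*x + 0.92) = -2.62*x^3 - 2.03*x^2 - 4.08*x + 0.21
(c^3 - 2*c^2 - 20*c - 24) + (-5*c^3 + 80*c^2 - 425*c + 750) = -4*c^3 + 78*c^2 - 445*c + 726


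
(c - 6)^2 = c^2 - 12*c + 36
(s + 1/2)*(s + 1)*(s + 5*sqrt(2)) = s^3 + 3*s^2/2 + 5*sqrt(2)*s^2 + s/2 + 15*sqrt(2)*s/2 + 5*sqrt(2)/2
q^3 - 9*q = q*(q - 3)*(q + 3)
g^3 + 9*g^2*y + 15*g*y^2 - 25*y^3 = (g - y)*(g + 5*y)^2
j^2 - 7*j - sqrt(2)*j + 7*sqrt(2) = (j - 7)*(j - sqrt(2))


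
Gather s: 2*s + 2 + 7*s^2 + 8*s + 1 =7*s^2 + 10*s + 3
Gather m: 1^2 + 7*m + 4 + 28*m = 35*m + 5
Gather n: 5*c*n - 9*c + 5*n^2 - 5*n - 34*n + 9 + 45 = -9*c + 5*n^2 + n*(5*c - 39) + 54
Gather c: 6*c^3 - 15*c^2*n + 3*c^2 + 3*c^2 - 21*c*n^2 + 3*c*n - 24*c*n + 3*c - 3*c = 6*c^3 + c^2*(6 - 15*n) + c*(-21*n^2 - 21*n)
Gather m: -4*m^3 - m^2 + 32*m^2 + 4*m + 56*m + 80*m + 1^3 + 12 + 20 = -4*m^3 + 31*m^2 + 140*m + 33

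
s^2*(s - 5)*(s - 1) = s^4 - 6*s^3 + 5*s^2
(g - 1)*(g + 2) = g^2 + g - 2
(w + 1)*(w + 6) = w^2 + 7*w + 6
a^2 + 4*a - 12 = (a - 2)*(a + 6)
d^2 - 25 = (d - 5)*(d + 5)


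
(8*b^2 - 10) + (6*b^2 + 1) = 14*b^2 - 9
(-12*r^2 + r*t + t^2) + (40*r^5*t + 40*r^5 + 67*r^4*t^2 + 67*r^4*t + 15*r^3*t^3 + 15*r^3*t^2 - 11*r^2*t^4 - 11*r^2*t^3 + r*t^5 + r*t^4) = 40*r^5*t + 40*r^5 + 67*r^4*t^2 + 67*r^4*t + 15*r^3*t^3 + 15*r^3*t^2 - 11*r^2*t^4 - 11*r^2*t^3 - 12*r^2 + r*t^5 + r*t^4 + r*t + t^2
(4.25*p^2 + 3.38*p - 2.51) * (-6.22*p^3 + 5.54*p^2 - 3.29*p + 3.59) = -26.435*p^5 + 2.5214*p^4 + 20.3549*p^3 - 9.7681*p^2 + 20.3921*p - 9.0109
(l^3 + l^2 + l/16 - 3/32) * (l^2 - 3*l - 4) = l^5 - 2*l^4 - 111*l^3/16 - 137*l^2/32 + l/32 + 3/8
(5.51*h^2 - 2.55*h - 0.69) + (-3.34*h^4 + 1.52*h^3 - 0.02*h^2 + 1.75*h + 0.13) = -3.34*h^4 + 1.52*h^3 + 5.49*h^2 - 0.8*h - 0.56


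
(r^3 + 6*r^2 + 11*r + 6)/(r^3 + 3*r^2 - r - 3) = (r + 2)/(r - 1)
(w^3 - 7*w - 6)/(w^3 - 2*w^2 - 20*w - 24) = (w^2 - 2*w - 3)/(w^2 - 4*w - 12)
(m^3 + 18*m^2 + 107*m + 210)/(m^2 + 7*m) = m + 11 + 30/m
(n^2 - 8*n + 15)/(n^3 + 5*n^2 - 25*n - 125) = (n - 3)/(n^2 + 10*n + 25)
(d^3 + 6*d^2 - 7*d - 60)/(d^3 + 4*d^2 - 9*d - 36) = (d + 5)/(d + 3)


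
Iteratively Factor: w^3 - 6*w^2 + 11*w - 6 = (w - 2)*(w^2 - 4*w + 3) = (w - 2)*(w - 1)*(w - 3)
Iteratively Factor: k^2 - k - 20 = (k - 5)*(k + 4)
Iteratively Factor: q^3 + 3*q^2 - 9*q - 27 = (q - 3)*(q^2 + 6*q + 9) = (q - 3)*(q + 3)*(q + 3)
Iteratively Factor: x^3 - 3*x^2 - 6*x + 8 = (x - 1)*(x^2 - 2*x - 8) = (x - 1)*(x + 2)*(x - 4)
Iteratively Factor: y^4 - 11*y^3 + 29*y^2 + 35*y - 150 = (y - 5)*(y^3 - 6*y^2 - y + 30) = (y - 5)^2*(y^2 - y - 6) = (y - 5)^2*(y - 3)*(y + 2)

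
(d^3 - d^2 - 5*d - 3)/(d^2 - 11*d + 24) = (d^2 + 2*d + 1)/(d - 8)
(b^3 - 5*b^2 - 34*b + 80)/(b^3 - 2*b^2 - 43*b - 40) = (b - 2)/(b + 1)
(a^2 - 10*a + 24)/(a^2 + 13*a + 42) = (a^2 - 10*a + 24)/(a^2 + 13*a + 42)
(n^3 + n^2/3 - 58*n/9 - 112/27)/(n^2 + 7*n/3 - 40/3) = (n^2 + 3*n + 14/9)/(n + 5)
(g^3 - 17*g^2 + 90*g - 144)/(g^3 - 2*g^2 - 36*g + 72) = (g^2 - 11*g + 24)/(g^2 + 4*g - 12)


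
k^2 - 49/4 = (k - 7/2)*(k + 7/2)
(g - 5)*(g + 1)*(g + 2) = g^3 - 2*g^2 - 13*g - 10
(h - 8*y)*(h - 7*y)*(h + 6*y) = h^3 - 9*h^2*y - 34*h*y^2 + 336*y^3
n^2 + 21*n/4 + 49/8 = (n + 7/4)*(n + 7/2)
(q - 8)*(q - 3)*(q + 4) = q^3 - 7*q^2 - 20*q + 96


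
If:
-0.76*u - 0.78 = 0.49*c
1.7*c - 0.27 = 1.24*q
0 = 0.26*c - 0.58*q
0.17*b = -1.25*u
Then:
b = 8.67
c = 0.24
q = 0.11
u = -1.18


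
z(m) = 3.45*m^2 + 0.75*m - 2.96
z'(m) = 6.9*m + 0.75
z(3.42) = 39.96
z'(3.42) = 24.35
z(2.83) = 26.79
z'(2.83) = 20.28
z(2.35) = 17.86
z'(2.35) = 16.96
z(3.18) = 34.31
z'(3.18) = 22.69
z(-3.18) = 29.54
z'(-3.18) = -21.19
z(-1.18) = 0.96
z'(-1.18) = -7.39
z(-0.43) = -2.64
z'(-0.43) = -2.22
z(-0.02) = -2.97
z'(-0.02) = 0.61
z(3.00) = 30.34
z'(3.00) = 21.45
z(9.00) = 283.24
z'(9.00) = 62.85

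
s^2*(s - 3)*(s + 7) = s^4 + 4*s^3 - 21*s^2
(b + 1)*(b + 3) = b^2 + 4*b + 3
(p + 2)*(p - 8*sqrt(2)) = p^2 - 8*sqrt(2)*p + 2*p - 16*sqrt(2)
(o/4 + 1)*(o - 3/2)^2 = o^3/4 + o^2/4 - 39*o/16 + 9/4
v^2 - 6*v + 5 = (v - 5)*(v - 1)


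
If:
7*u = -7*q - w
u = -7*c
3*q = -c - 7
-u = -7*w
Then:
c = -49/157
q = -350/157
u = 343/157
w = 49/157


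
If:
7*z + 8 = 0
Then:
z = -8/7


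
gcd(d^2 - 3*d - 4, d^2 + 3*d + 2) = d + 1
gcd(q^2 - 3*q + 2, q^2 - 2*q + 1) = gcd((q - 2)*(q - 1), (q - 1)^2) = q - 1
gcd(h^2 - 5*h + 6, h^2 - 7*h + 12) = h - 3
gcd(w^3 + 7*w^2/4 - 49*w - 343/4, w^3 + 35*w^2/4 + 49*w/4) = w^2 + 35*w/4 + 49/4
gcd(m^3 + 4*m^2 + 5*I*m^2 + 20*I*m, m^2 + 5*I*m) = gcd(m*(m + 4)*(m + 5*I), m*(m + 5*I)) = m^2 + 5*I*m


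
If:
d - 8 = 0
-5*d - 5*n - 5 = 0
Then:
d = 8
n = -9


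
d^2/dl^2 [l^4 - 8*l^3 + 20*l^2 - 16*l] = 12*l^2 - 48*l + 40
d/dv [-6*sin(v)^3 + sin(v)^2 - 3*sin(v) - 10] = (-18*sin(v)^2 + 2*sin(v) - 3)*cos(v)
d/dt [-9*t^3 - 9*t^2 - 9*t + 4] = -27*t^2 - 18*t - 9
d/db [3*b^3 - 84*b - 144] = 9*b^2 - 84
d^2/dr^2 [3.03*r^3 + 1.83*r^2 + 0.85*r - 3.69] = 18.18*r + 3.66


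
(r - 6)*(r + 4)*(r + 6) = r^3 + 4*r^2 - 36*r - 144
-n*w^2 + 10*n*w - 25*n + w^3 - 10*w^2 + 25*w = (-n + w)*(w - 5)^2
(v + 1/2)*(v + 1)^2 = v^3 + 5*v^2/2 + 2*v + 1/2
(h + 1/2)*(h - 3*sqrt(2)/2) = h^2 - 3*sqrt(2)*h/2 + h/2 - 3*sqrt(2)/4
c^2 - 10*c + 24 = (c - 6)*(c - 4)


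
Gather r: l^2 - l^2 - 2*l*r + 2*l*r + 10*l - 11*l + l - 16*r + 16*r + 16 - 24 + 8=0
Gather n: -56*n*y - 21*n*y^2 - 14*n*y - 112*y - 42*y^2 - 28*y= n*(-21*y^2 - 70*y) - 42*y^2 - 140*y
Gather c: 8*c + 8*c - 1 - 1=16*c - 2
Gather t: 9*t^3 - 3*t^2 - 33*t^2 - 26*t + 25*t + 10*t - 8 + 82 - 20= 9*t^3 - 36*t^2 + 9*t + 54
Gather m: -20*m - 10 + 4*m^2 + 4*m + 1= 4*m^2 - 16*m - 9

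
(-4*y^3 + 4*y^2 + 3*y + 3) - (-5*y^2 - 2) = -4*y^3 + 9*y^2 + 3*y + 5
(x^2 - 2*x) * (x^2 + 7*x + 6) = x^4 + 5*x^3 - 8*x^2 - 12*x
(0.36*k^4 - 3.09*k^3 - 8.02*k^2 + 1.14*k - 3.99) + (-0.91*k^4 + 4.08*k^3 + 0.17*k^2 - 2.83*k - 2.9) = -0.55*k^4 + 0.99*k^3 - 7.85*k^2 - 1.69*k - 6.89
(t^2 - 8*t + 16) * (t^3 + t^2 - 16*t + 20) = t^5 - 7*t^4 - 8*t^3 + 164*t^2 - 416*t + 320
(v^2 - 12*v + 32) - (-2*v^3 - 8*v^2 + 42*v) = 2*v^3 + 9*v^2 - 54*v + 32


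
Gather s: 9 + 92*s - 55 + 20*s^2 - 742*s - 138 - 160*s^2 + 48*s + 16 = -140*s^2 - 602*s - 168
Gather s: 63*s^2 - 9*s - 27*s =63*s^2 - 36*s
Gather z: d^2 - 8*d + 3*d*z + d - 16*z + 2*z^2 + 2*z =d^2 - 7*d + 2*z^2 + z*(3*d - 14)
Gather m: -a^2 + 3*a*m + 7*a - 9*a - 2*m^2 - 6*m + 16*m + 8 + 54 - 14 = -a^2 - 2*a - 2*m^2 + m*(3*a + 10) + 48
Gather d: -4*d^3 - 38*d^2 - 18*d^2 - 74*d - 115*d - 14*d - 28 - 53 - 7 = -4*d^3 - 56*d^2 - 203*d - 88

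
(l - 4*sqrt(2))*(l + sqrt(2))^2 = l^3 - 2*sqrt(2)*l^2 - 14*l - 8*sqrt(2)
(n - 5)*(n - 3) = n^2 - 8*n + 15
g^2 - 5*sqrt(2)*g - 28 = (g - 7*sqrt(2))*(g + 2*sqrt(2))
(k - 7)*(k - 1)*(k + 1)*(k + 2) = k^4 - 5*k^3 - 15*k^2 + 5*k + 14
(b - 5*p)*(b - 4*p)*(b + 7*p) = b^3 - 2*b^2*p - 43*b*p^2 + 140*p^3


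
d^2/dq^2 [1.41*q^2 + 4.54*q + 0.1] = 2.82000000000000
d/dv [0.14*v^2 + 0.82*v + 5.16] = 0.28*v + 0.82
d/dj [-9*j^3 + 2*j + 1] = 2 - 27*j^2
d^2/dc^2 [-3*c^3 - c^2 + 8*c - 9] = -18*c - 2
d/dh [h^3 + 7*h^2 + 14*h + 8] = 3*h^2 + 14*h + 14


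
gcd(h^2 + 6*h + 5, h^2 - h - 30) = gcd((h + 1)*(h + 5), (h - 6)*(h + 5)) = h + 5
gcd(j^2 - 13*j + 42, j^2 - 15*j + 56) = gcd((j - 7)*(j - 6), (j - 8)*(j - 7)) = j - 7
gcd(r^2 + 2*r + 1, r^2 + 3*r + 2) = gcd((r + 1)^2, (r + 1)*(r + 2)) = r + 1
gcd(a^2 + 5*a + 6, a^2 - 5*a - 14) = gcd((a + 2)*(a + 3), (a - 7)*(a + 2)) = a + 2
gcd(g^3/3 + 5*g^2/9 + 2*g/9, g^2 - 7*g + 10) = 1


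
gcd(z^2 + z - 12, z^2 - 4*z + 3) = z - 3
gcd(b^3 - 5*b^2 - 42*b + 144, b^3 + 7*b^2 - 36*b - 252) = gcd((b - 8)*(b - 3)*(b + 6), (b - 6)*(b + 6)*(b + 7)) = b + 6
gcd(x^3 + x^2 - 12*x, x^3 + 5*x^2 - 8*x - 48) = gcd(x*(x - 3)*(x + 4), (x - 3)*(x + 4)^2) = x^2 + x - 12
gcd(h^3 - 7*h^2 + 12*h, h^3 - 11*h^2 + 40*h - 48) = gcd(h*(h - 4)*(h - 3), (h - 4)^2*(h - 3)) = h^2 - 7*h + 12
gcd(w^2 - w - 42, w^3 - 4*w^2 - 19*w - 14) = w - 7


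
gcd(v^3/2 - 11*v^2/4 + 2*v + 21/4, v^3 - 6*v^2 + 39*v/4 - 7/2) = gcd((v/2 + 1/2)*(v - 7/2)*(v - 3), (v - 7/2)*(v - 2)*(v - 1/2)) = v - 7/2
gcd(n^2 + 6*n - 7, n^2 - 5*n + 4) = n - 1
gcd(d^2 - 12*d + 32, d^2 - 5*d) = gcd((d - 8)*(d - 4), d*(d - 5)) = 1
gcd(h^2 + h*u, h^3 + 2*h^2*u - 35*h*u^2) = h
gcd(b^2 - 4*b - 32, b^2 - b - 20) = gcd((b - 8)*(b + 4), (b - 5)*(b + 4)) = b + 4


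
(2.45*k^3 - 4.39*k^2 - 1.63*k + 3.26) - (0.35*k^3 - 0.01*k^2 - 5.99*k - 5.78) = 2.1*k^3 - 4.38*k^2 + 4.36*k + 9.04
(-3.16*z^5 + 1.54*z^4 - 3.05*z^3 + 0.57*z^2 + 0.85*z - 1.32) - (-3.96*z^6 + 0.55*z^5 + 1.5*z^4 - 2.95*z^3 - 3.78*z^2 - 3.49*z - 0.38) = 3.96*z^6 - 3.71*z^5 + 0.04*z^4 - 0.0999999999999996*z^3 + 4.35*z^2 + 4.34*z - 0.94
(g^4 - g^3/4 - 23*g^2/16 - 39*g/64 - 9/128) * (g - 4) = g^5 - 17*g^4/4 - 7*g^3/16 + 329*g^2/64 + 303*g/128 + 9/32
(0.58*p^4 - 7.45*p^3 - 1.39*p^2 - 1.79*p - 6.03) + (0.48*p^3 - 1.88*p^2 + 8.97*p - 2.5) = 0.58*p^4 - 6.97*p^3 - 3.27*p^2 + 7.18*p - 8.53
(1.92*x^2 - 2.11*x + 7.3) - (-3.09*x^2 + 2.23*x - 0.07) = 5.01*x^2 - 4.34*x + 7.37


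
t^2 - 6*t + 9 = (t - 3)^2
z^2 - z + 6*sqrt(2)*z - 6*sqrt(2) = (z - 1)*(z + 6*sqrt(2))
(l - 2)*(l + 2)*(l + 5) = l^3 + 5*l^2 - 4*l - 20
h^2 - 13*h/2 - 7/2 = (h - 7)*(h + 1/2)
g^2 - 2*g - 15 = (g - 5)*(g + 3)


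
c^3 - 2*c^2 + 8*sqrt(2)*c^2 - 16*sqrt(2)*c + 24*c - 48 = (c - 2)*(c + 2*sqrt(2))*(c + 6*sqrt(2))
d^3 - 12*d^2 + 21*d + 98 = (d - 7)^2*(d + 2)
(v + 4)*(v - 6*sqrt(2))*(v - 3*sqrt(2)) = v^3 - 9*sqrt(2)*v^2 + 4*v^2 - 36*sqrt(2)*v + 36*v + 144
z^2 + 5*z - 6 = (z - 1)*(z + 6)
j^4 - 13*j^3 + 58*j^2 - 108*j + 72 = (j - 6)*(j - 3)*(j - 2)^2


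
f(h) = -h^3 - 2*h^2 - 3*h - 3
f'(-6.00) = -87.00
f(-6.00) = 159.00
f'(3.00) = -42.00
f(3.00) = -57.00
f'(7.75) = -214.19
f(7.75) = -611.86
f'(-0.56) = -1.70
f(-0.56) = -1.77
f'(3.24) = -47.45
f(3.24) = -67.73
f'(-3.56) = -26.78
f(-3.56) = 27.45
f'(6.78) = -168.03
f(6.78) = -426.94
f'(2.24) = -27.01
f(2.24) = -30.99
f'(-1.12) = -2.28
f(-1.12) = -0.74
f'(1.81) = -20.07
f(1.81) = -20.91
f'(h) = -3*h^2 - 4*h - 3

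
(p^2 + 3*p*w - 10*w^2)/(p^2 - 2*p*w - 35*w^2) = (p - 2*w)/(p - 7*w)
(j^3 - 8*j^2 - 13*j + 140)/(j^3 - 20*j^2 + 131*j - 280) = (j + 4)/(j - 8)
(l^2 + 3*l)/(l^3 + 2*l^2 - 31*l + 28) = l*(l + 3)/(l^3 + 2*l^2 - 31*l + 28)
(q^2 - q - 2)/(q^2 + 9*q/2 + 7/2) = 2*(q - 2)/(2*q + 7)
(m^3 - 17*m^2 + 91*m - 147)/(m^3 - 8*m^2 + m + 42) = (m - 7)/(m + 2)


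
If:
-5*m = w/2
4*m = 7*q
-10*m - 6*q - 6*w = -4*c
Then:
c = 163*w/140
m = -w/10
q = -2*w/35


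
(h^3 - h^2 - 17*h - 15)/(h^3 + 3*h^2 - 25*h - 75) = (h + 1)/(h + 5)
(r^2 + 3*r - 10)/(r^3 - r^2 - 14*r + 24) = (r + 5)/(r^2 + r - 12)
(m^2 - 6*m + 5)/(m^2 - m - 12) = (-m^2 + 6*m - 5)/(-m^2 + m + 12)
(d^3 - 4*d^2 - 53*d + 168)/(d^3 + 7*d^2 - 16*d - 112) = (d^2 - 11*d + 24)/(d^2 - 16)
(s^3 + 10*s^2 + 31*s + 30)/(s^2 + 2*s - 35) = (s^3 + 10*s^2 + 31*s + 30)/(s^2 + 2*s - 35)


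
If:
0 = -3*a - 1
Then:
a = -1/3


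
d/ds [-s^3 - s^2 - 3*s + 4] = -3*s^2 - 2*s - 3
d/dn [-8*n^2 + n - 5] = 1 - 16*n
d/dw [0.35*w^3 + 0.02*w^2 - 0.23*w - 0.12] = 1.05*w^2 + 0.04*w - 0.23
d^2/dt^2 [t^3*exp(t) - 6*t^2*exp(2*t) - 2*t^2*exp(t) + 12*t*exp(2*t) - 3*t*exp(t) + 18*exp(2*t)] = (t^3 - 24*t^2*exp(t) + 4*t^2 - 5*t + 108*exp(t) - 10)*exp(t)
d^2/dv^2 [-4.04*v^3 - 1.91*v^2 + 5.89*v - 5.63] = -24.24*v - 3.82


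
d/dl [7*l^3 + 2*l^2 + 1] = l*(21*l + 4)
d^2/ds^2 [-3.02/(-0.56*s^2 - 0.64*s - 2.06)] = (-1.894144*s^2 - 2.164736*s + 3.02*(1.12*s + 0.64)*(2.24*s + 1.28) - 6.967744)/(0.56*s^2 + 0.64*s + 2.06)^3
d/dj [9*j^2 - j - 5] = 18*j - 1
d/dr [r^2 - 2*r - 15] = 2*r - 2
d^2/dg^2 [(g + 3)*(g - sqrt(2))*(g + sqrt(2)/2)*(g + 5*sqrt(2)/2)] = 12*g^2 + 12*sqrt(2)*g + 18*g - 7 + 12*sqrt(2)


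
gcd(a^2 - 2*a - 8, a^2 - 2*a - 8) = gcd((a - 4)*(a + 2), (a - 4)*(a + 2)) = a^2 - 2*a - 8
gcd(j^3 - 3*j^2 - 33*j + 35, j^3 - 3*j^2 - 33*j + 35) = j^3 - 3*j^2 - 33*j + 35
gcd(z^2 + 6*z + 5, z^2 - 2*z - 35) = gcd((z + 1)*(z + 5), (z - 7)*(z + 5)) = z + 5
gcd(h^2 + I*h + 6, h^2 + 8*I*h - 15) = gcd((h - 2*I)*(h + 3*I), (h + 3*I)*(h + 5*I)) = h + 3*I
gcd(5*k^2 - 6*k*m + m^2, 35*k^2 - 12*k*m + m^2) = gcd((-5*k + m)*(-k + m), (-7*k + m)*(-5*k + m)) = 5*k - m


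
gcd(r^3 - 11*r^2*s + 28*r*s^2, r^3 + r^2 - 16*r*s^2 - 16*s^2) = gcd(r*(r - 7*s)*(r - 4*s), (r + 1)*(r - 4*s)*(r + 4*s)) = r - 4*s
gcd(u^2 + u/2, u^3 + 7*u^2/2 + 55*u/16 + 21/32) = 1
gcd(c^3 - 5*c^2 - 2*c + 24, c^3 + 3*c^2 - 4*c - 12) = c + 2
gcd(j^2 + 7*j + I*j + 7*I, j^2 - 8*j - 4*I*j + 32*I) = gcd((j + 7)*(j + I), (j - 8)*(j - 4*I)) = 1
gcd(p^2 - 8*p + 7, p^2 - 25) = 1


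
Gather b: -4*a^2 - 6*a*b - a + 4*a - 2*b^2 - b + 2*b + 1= -4*a^2 + 3*a - 2*b^2 + b*(1 - 6*a) + 1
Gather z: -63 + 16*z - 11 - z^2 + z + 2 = -z^2 + 17*z - 72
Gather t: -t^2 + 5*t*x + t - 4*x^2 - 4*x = -t^2 + t*(5*x + 1) - 4*x^2 - 4*x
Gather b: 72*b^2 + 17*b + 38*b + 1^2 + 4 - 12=72*b^2 + 55*b - 7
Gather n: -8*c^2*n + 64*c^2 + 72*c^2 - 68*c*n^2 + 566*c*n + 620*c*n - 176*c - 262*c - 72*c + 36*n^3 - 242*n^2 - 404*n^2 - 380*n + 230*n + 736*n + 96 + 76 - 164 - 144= 136*c^2 - 510*c + 36*n^3 + n^2*(-68*c - 646) + n*(-8*c^2 + 1186*c + 586) - 136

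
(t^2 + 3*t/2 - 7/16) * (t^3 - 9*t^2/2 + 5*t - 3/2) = t^5 - 3*t^4 - 35*t^3/16 + 255*t^2/32 - 71*t/16 + 21/32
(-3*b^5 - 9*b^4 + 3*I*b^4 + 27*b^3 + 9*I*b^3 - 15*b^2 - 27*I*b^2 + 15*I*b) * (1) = -3*b^5 - 9*b^4 + 3*I*b^4 + 27*b^3 + 9*I*b^3 - 15*b^2 - 27*I*b^2 + 15*I*b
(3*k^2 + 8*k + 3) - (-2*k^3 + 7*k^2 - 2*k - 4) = 2*k^3 - 4*k^2 + 10*k + 7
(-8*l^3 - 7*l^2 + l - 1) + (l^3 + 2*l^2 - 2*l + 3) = -7*l^3 - 5*l^2 - l + 2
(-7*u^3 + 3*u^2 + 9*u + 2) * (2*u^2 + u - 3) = -14*u^5 - u^4 + 42*u^3 + 4*u^2 - 25*u - 6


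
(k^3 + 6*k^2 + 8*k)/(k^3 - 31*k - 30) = k*(k^2 + 6*k + 8)/(k^3 - 31*k - 30)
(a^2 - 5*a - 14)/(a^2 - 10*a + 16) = (a^2 - 5*a - 14)/(a^2 - 10*a + 16)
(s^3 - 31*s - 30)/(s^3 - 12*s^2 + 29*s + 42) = (s + 5)/(s - 7)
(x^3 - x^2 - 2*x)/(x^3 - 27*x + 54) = x*(x^2 - x - 2)/(x^3 - 27*x + 54)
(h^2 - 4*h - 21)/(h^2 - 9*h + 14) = (h + 3)/(h - 2)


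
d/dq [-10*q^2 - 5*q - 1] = -20*q - 5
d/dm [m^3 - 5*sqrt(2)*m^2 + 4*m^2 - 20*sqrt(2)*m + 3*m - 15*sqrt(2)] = 3*m^2 - 10*sqrt(2)*m + 8*m - 20*sqrt(2) + 3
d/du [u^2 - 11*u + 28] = 2*u - 11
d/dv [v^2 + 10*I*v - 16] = 2*v + 10*I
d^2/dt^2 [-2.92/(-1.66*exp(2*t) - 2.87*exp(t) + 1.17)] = (2.92*(3.32*exp(t) + 2.87)*(6.64*exp(t) + 5.74)*exp(t) - (19.3888*exp(t) + 8.3804)*(1.66*exp(2*t) + 2.87*exp(t) - 1.17))*exp(t)/(1.66*exp(2*t) + 2.87*exp(t) - 1.17)^3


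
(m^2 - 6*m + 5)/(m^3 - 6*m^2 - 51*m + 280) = (m - 1)/(m^2 - m - 56)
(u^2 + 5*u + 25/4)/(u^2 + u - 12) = (u^2 + 5*u + 25/4)/(u^2 + u - 12)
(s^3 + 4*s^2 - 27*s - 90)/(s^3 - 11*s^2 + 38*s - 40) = (s^2 + 9*s + 18)/(s^2 - 6*s + 8)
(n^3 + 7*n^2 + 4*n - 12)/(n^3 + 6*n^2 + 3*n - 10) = (n + 6)/(n + 5)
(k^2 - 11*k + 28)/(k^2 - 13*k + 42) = (k - 4)/(k - 6)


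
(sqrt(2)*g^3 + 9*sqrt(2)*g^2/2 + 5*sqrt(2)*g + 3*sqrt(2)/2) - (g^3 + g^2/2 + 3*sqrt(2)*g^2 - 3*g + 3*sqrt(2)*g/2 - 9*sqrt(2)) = -g^3 + sqrt(2)*g^3 - g^2/2 + 3*sqrt(2)*g^2/2 + 3*g + 7*sqrt(2)*g/2 + 21*sqrt(2)/2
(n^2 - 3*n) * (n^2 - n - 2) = n^4 - 4*n^3 + n^2 + 6*n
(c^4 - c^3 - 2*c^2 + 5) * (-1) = -c^4 + c^3 + 2*c^2 - 5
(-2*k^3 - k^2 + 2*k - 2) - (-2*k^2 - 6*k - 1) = -2*k^3 + k^2 + 8*k - 1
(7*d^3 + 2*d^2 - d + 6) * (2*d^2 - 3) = 14*d^5 + 4*d^4 - 23*d^3 + 6*d^2 + 3*d - 18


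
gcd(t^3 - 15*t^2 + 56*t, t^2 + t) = t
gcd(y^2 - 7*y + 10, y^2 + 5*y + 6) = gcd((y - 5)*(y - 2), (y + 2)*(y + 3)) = 1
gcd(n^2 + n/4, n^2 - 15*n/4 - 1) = n + 1/4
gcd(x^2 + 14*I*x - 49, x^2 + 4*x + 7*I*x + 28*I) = x + 7*I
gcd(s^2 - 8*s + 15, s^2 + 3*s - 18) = s - 3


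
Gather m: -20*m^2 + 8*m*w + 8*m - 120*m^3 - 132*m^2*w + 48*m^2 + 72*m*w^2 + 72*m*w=-120*m^3 + m^2*(28 - 132*w) + m*(72*w^2 + 80*w + 8)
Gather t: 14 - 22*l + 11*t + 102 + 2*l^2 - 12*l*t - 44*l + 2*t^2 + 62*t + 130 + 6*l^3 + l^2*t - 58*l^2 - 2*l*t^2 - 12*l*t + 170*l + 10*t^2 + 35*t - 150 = 6*l^3 - 56*l^2 + 104*l + t^2*(12 - 2*l) + t*(l^2 - 24*l + 108) + 96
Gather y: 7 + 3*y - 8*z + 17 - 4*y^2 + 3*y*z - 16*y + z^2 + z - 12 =-4*y^2 + y*(3*z - 13) + z^2 - 7*z + 12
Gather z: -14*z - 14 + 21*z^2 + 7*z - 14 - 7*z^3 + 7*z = -7*z^3 + 21*z^2 - 28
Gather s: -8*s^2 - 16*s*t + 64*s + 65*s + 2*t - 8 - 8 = -8*s^2 + s*(129 - 16*t) + 2*t - 16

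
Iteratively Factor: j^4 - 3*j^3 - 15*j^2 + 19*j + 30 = (j - 5)*(j^3 + 2*j^2 - 5*j - 6) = (j - 5)*(j + 1)*(j^2 + j - 6) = (j - 5)*(j - 2)*(j + 1)*(j + 3)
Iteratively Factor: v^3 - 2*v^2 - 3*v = (v + 1)*(v^2 - 3*v) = v*(v + 1)*(v - 3)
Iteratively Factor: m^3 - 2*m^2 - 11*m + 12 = (m + 3)*(m^2 - 5*m + 4) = (m - 4)*(m + 3)*(m - 1)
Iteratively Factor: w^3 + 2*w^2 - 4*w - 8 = (w - 2)*(w^2 + 4*w + 4) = (w - 2)*(w + 2)*(w + 2)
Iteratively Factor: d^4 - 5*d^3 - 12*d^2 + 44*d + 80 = (d + 2)*(d^3 - 7*d^2 + 2*d + 40) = (d + 2)^2*(d^2 - 9*d + 20) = (d - 5)*(d + 2)^2*(d - 4)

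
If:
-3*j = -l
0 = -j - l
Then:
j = 0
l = 0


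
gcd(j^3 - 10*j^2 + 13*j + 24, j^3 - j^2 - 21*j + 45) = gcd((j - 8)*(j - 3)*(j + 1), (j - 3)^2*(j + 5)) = j - 3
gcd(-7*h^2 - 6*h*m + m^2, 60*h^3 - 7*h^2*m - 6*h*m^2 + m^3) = 1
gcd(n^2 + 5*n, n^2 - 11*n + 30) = 1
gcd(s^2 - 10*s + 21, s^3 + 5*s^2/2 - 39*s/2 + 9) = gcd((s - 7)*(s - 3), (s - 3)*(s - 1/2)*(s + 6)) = s - 3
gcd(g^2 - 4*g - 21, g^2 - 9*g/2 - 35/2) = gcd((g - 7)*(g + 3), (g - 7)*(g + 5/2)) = g - 7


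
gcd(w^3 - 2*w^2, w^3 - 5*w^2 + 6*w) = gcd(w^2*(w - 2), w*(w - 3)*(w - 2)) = w^2 - 2*w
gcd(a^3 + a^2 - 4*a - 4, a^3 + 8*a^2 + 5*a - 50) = a - 2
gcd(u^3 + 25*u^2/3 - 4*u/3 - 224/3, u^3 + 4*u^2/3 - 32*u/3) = u^2 + 4*u/3 - 32/3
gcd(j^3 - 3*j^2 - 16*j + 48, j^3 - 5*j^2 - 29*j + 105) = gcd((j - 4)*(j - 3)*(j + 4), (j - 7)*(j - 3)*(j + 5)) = j - 3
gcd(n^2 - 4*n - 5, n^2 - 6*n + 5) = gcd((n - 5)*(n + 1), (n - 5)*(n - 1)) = n - 5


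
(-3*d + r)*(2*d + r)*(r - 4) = -6*d^2*r + 24*d^2 - d*r^2 + 4*d*r + r^3 - 4*r^2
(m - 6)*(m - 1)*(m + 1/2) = m^3 - 13*m^2/2 + 5*m/2 + 3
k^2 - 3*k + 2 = (k - 2)*(k - 1)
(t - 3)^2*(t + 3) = t^3 - 3*t^2 - 9*t + 27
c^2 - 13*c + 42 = (c - 7)*(c - 6)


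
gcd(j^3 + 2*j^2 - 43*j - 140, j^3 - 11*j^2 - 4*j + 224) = j^2 - 3*j - 28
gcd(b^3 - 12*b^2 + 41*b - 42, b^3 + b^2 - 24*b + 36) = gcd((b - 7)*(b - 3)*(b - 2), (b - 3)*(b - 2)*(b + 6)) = b^2 - 5*b + 6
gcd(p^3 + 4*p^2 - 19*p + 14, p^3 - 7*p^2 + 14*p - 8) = p^2 - 3*p + 2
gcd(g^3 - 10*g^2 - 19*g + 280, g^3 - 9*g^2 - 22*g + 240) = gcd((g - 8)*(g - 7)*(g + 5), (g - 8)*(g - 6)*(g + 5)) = g^2 - 3*g - 40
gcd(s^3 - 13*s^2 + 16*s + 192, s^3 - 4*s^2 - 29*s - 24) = s^2 - 5*s - 24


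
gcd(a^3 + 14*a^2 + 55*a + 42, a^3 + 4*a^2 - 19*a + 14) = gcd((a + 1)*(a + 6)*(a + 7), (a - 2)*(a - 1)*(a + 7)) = a + 7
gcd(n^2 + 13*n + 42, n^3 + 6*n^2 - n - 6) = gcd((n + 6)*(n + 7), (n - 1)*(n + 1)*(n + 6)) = n + 6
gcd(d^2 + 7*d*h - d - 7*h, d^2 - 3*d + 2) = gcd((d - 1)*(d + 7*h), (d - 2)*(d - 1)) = d - 1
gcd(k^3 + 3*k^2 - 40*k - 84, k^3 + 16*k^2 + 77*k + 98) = k^2 + 9*k + 14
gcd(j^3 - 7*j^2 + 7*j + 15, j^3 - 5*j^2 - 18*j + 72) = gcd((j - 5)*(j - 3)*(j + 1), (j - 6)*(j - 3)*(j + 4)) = j - 3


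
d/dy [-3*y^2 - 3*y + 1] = -6*y - 3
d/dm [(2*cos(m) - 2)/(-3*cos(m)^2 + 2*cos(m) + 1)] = -6*sin(m)/(3*cos(m) + 1)^2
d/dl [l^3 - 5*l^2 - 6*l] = 3*l^2 - 10*l - 6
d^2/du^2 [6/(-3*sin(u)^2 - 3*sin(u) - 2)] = 18*(12*sin(u)^4 + 9*sin(u)^3 - 23*sin(u)^2 - 20*sin(u) - 2)/(3*sin(u)^2 + 3*sin(u) + 2)^3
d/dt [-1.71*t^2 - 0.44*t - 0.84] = -3.42*t - 0.44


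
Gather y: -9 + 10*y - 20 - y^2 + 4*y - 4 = -y^2 + 14*y - 33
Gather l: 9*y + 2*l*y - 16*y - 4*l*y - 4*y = -2*l*y - 11*y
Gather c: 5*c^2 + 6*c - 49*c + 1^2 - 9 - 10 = 5*c^2 - 43*c - 18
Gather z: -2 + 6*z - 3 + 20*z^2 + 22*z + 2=20*z^2 + 28*z - 3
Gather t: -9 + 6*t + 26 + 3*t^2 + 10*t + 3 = 3*t^2 + 16*t + 20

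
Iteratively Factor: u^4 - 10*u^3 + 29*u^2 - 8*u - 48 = (u - 4)*(u^3 - 6*u^2 + 5*u + 12) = (u - 4)^2*(u^2 - 2*u - 3) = (u - 4)^2*(u + 1)*(u - 3)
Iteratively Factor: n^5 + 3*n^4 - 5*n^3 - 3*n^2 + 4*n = (n - 1)*(n^4 + 4*n^3 - n^2 - 4*n) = (n - 1)^2*(n^3 + 5*n^2 + 4*n) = n*(n - 1)^2*(n^2 + 5*n + 4) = n*(n - 1)^2*(n + 4)*(n + 1)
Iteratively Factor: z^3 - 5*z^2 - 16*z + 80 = (z + 4)*(z^2 - 9*z + 20) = (z - 5)*(z + 4)*(z - 4)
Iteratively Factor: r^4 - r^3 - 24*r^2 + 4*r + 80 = (r + 4)*(r^3 - 5*r^2 - 4*r + 20) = (r - 5)*(r + 4)*(r^2 - 4) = (r - 5)*(r + 2)*(r + 4)*(r - 2)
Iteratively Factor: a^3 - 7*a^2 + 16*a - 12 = (a - 2)*(a^2 - 5*a + 6) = (a - 2)^2*(a - 3)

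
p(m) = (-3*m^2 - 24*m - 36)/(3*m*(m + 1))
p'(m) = (-6*m - 24)/(3*m*(m + 1)) - (-3*m^2 - 24*m - 36)/(3*m*(m + 1)^2) - (-3*m^2 - 24*m - 36)/(3*m^2*(m + 1))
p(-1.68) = -1.21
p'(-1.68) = -6.56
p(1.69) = -6.24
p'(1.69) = 3.51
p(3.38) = -3.41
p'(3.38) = 0.79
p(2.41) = -4.51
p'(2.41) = 1.64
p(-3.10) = 0.49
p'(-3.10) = 0.11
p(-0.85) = 46.45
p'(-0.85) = -205.61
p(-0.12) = 104.68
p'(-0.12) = 826.88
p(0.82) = -12.89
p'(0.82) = 16.34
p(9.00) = -1.83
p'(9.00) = 0.10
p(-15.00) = -0.56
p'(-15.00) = 0.03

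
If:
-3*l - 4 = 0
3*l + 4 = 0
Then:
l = -4/3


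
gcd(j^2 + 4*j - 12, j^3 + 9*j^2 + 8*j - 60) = j^2 + 4*j - 12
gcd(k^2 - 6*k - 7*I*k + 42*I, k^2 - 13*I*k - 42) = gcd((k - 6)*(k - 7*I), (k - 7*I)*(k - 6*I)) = k - 7*I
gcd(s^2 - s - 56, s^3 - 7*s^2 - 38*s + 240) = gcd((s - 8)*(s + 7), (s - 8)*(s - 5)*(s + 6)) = s - 8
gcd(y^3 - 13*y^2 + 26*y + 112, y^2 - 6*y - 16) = y^2 - 6*y - 16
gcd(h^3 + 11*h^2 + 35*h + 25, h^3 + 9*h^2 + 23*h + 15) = h^2 + 6*h + 5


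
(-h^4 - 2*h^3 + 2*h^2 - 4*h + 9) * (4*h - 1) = -4*h^5 - 7*h^4 + 10*h^3 - 18*h^2 + 40*h - 9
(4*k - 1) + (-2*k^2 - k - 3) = -2*k^2 + 3*k - 4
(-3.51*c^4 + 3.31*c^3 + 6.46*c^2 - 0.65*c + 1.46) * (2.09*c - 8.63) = -7.3359*c^5 + 37.2092*c^4 - 15.0639*c^3 - 57.1083*c^2 + 8.6609*c - 12.5998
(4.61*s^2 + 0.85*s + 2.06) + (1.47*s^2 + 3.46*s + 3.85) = 6.08*s^2 + 4.31*s + 5.91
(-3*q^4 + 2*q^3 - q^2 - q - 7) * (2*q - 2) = -6*q^5 + 10*q^4 - 6*q^3 - 12*q + 14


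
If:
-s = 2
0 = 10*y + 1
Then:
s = -2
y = -1/10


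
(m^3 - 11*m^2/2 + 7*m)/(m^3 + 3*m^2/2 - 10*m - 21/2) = m*(2*m^2 - 11*m + 14)/(2*m^3 + 3*m^2 - 20*m - 21)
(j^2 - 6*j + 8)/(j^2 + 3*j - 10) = (j - 4)/(j + 5)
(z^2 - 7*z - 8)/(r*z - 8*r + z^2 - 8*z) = (z + 1)/(r + z)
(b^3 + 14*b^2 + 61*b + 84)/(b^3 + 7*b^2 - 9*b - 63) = (b + 4)/(b - 3)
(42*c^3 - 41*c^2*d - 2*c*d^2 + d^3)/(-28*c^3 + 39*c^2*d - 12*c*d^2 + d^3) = (-6*c - d)/(4*c - d)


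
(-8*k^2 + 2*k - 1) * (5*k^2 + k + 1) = -40*k^4 + 2*k^3 - 11*k^2 + k - 1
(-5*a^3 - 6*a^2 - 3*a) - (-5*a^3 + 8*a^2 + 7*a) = -14*a^2 - 10*a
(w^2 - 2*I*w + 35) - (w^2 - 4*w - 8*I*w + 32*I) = 4*w + 6*I*w + 35 - 32*I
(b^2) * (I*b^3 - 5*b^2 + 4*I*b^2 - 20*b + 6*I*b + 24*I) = I*b^5 - 5*b^4 + 4*I*b^4 - 20*b^3 + 6*I*b^3 + 24*I*b^2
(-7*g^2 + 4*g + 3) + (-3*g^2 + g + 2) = -10*g^2 + 5*g + 5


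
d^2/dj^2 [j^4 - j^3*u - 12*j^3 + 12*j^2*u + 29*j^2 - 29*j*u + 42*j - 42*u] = 12*j^2 - 6*j*u - 72*j + 24*u + 58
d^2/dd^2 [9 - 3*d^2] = -6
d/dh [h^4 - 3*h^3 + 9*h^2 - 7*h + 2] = 4*h^3 - 9*h^2 + 18*h - 7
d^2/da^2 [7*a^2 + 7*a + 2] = 14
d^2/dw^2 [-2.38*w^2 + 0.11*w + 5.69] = -4.76000000000000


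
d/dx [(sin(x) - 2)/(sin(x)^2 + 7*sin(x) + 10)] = (4*sin(x) + cos(x)^2 + 23)*cos(x)/(sin(x)^2 + 7*sin(x) + 10)^2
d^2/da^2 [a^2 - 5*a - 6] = 2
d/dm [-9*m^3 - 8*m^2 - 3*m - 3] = -27*m^2 - 16*m - 3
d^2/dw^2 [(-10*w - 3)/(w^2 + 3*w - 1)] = 2*(-(2*w + 3)^2*(10*w + 3) + 3*(10*w + 11)*(w^2 + 3*w - 1))/(w^2 + 3*w - 1)^3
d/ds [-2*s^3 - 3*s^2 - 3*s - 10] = -6*s^2 - 6*s - 3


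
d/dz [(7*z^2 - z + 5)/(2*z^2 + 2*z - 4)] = (8*z^2 - 38*z - 3)/(2*(z^4 + 2*z^3 - 3*z^2 - 4*z + 4))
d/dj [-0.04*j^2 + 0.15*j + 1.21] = 0.15 - 0.08*j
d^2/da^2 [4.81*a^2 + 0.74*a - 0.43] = 9.62000000000000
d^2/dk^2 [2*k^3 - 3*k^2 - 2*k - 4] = 12*k - 6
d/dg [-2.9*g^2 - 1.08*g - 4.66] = -5.8*g - 1.08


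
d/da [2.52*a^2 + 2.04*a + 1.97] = 5.04*a + 2.04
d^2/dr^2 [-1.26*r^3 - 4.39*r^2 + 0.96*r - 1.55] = -7.56*r - 8.78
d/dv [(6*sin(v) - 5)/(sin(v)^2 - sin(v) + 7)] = (-6*sin(v)^2 + 10*sin(v) + 37)*cos(v)/(sin(v)^2 - sin(v) + 7)^2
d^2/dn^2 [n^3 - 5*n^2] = 6*n - 10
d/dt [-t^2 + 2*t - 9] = 2 - 2*t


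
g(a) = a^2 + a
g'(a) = 2*a + 1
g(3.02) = 12.14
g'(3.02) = 7.04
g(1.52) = 3.83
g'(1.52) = 4.04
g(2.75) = 10.31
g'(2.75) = 6.50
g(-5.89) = 28.80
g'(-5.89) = -10.78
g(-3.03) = 6.15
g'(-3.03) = -5.06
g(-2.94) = 5.70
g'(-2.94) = -4.88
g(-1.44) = 0.63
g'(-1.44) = -1.88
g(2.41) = 8.22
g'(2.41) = 5.82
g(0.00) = 0.00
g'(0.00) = 1.00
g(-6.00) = 30.00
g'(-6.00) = -11.00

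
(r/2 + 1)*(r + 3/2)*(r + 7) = r^3/2 + 21*r^2/4 + 55*r/4 + 21/2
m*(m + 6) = m^2 + 6*m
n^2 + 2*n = n*(n + 2)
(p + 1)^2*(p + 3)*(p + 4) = p^4 + 9*p^3 + 27*p^2 + 31*p + 12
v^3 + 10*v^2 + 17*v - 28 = (v - 1)*(v + 4)*(v + 7)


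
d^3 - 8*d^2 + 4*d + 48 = (d - 6)*(d - 4)*(d + 2)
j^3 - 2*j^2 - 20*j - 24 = (j - 6)*(j + 2)^2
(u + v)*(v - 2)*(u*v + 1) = u^2*v^2 - 2*u^2*v + u*v^3 - 2*u*v^2 + u*v - 2*u + v^2 - 2*v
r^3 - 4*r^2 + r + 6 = (r - 3)*(r - 2)*(r + 1)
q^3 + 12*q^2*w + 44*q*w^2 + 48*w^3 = (q + 2*w)*(q + 4*w)*(q + 6*w)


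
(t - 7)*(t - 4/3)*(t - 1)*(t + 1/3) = t^4 - 9*t^3 + 131*t^2/9 - 31*t/9 - 28/9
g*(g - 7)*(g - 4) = g^3 - 11*g^2 + 28*g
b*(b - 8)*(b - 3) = b^3 - 11*b^2 + 24*b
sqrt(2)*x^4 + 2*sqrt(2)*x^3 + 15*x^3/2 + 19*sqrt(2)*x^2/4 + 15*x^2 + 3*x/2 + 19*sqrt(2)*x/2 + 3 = (x + 2)*(x + sqrt(2)/2)*(x + 3*sqrt(2))*(sqrt(2)*x + 1/2)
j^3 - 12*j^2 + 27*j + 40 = (j - 8)*(j - 5)*(j + 1)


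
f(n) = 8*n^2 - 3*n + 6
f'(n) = 16*n - 3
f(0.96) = 10.49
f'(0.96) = 12.36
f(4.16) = 131.96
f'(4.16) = 63.56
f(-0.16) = 6.68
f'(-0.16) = -5.56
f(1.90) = 29.18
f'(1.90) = 27.40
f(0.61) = 7.15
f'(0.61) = 6.76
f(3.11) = 74.05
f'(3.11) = 46.76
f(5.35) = 218.93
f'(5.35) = 82.60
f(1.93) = 30.01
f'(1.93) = 27.88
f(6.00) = 276.00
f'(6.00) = 93.00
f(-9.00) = 681.00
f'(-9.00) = -147.00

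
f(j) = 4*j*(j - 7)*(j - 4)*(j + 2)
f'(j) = 4*j*(j - 7)*(j - 4) + 4*j*(j - 7)*(j + 2) + 4*j*(j - 4)*(j + 2) + 4*(j - 7)*(j - 4)*(j + 2) = 16*j^3 - 108*j^2 + 48*j + 224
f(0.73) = 163.44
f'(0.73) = 207.71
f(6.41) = -306.61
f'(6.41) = 308.16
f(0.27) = 61.54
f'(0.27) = 229.40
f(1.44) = 282.03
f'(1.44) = 116.95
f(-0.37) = -77.70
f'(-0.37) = 190.64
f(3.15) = 212.35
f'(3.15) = -196.34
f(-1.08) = -163.13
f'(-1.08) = 26.03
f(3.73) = 75.48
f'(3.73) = -269.23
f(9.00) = 3960.00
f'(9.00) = 3572.00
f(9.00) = 3960.00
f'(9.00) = 3572.00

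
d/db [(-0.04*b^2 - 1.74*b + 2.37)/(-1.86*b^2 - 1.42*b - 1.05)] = (-3.1796*b^2 + 8.9004*b + 5.1924)/(3.4596*b^4 + 5.2824*b^3 + 5.9224*b^2 + 2.982*b + 1.1025)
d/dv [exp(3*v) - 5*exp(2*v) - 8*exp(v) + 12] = (3*exp(2*v) - 10*exp(v) - 8)*exp(v)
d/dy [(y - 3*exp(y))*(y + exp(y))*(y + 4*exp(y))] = 2*y^2*exp(y) + 3*y^2 - 22*y*exp(2*y) + 4*y*exp(y) - 36*exp(3*y) - 11*exp(2*y)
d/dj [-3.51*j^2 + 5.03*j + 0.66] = 5.03 - 7.02*j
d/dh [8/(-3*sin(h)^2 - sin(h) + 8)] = 8*(6*sin(h) + 1)*cos(h)/(3*sin(h)^2 + sin(h) - 8)^2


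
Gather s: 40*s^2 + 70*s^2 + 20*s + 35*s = 110*s^2 + 55*s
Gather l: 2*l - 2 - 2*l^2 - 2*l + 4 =2 - 2*l^2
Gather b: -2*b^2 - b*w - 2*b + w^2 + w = -2*b^2 + b*(-w - 2) + w^2 + w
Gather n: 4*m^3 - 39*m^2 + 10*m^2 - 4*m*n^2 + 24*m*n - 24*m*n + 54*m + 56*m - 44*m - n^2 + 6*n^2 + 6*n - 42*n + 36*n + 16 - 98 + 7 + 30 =4*m^3 - 29*m^2 + 66*m + n^2*(5 - 4*m) - 45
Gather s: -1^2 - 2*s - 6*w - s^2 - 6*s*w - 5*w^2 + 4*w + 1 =-s^2 + s*(-6*w - 2) - 5*w^2 - 2*w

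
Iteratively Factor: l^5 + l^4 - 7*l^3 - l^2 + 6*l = (l + 3)*(l^4 - 2*l^3 - l^2 + 2*l) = l*(l + 3)*(l^3 - 2*l^2 - l + 2) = l*(l + 1)*(l + 3)*(l^2 - 3*l + 2) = l*(l - 1)*(l + 1)*(l + 3)*(l - 2)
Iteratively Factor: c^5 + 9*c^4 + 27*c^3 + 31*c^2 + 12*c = (c + 3)*(c^4 + 6*c^3 + 9*c^2 + 4*c) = (c + 3)*(c + 4)*(c^3 + 2*c^2 + c) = (c + 1)*(c + 3)*(c + 4)*(c^2 + c) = c*(c + 1)*(c + 3)*(c + 4)*(c + 1)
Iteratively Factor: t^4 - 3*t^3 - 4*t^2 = (t)*(t^3 - 3*t^2 - 4*t) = t*(t - 4)*(t^2 + t) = t*(t - 4)*(t + 1)*(t)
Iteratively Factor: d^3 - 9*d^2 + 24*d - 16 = (d - 4)*(d^2 - 5*d + 4) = (d - 4)^2*(d - 1)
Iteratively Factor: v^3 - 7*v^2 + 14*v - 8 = (v - 2)*(v^2 - 5*v + 4) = (v - 2)*(v - 1)*(v - 4)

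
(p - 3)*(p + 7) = p^2 + 4*p - 21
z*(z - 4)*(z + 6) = z^3 + 2*z^2 - 24*z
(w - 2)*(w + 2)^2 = w^3 + 2*w^2 - 4*w - 8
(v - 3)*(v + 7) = v^2 + 4*v - 21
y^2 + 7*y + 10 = (y + 2)*(y + 5)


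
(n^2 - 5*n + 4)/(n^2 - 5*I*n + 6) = (n^2 - 5*n + 4)/(n^2 - 5*I*n + 6)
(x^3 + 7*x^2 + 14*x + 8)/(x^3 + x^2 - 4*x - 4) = (x + 4)/(x - 2)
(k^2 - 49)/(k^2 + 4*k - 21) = (k - 7)/(k - 3)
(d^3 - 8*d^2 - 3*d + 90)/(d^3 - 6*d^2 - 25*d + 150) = (d + 3)/(d + 5)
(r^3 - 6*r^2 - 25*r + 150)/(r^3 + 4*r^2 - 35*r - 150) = (r - 5)/(r + 5)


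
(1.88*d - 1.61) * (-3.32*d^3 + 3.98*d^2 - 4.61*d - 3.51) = -6.2416*d^4 + 12.8276*d^3 - 15.0746*d^2 + 0.823300000000002*d + 5.6511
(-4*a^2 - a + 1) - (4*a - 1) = -4*a^2 - 5*a + 2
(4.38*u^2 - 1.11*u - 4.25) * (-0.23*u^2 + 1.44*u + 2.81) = -1.0074*u^4 + 6.5625*u^3 + 11.6869*u^2 - 9.2391*u - 11.9425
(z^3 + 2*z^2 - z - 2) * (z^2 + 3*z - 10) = z^5 + 5*z^4 - 5*z^3 - 25*z^2 + 4*z + 20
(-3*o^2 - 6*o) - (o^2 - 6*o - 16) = 16 - 4*o^2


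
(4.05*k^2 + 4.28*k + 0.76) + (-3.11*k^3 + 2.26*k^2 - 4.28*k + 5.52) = -3.11*k^3 + 6.31*k^2 + 6.28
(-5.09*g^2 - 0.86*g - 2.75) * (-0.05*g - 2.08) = 0.2545*g^3 + 10.6302*g^2 + 1.9263*g + 5.72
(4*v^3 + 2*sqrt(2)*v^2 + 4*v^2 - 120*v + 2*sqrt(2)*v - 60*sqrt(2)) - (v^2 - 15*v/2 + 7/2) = 4*v^3 + 2*sqrt(2)*v^2 + 3*v^2 - 225*v/2 + 2*sqrt(2)*v - 60*sqrt(2) - 7/2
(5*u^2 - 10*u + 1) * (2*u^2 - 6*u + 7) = 10*u^4 - 50*u^3 + 97*u^2 - 76*u + 7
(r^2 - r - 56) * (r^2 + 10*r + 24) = r^4 + 9*r^3 - 42*r^2 - 584*r - 1344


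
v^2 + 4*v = v*(v + 4)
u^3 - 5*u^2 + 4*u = u*(u - 4)*(u - 1)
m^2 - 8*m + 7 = (m - 7)*(m - 1)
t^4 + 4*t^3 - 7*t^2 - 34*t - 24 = (t - 3)*(t + 1)*(t + 2)*(t + 4)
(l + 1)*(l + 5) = l^2 + 6*l + 5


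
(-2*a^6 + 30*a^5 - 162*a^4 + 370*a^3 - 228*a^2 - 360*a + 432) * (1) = -2*a^6 + 30*a^5 - 162*a^4 + 370*a^3 - 228*a^2 - 360*a + 432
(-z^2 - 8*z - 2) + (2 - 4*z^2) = -5*z^2 - 8*z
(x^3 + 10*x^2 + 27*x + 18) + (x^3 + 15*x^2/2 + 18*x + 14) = 2*x^3 + 35*x^2/2 + 45*x + 32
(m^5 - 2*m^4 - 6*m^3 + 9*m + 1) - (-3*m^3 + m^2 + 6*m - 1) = m^5 - 2*m^4 - 3*m^3 - m^2 + 3*m + 2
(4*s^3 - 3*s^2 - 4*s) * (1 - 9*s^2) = -36*s^5 + 27*s^4 + 40*s^3 - 3*s^2 - 4*s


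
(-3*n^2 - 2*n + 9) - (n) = -3*n^2 - 3*n + 9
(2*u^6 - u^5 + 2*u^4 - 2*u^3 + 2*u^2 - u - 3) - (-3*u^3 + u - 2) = 2*u^6 - u^5 + 2*u^4 + u^3 + 2*u^2 - 2*u - 1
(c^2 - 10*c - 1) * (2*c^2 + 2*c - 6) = 2*c^4 - 18*c^3 - 28*c^2 + 58*c + 6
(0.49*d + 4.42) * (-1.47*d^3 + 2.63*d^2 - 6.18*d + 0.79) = -0.7203*d^4 - 5.2087*d^3 + 8.5964*d^2 - 26.9285*d + 3.4918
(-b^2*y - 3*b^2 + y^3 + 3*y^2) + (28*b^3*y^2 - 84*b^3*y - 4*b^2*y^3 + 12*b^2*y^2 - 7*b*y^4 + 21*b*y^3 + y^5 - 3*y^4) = 28*b^3*y^2 - 84*b^3*y - 4*b^2*y^3 + 12*b^2*y^2 - b^2*y - 3*b^2 - 7*b*y^4 + 21*b*y^3 + y^5 - 3*y^4 + y^3 + 3*y^2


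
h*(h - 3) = h^2 - 3*h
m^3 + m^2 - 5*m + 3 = (m - 1)^2*(m + 3)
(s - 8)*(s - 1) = s^2 - 9*s + 8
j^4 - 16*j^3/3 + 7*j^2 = j^2*(j - 3)*(j - 7/3)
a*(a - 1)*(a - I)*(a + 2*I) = a^4 - a^3 + I*a^3 + 2*a^2 - I*a^2 - 2*a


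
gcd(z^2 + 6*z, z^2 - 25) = 1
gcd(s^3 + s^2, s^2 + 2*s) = s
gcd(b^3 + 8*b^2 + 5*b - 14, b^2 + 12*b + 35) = b + 7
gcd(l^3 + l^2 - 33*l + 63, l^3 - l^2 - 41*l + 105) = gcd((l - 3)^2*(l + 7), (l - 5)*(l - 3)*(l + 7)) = l^2 + 4*l - 21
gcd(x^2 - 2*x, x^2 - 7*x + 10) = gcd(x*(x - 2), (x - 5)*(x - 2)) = x - 2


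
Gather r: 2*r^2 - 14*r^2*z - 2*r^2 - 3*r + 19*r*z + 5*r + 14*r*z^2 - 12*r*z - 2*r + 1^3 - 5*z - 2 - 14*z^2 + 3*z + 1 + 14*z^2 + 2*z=-14*r^2*z + r*(14*z^2 + 7*z)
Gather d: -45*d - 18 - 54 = -45*d - 72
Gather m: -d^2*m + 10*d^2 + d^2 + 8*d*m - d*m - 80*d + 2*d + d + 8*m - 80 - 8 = 11*d^2 - 77*d + m*(-d^2 + 7*d + 8) - 88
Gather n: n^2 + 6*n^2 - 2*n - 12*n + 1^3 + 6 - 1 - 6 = 7*n^2 - 14*n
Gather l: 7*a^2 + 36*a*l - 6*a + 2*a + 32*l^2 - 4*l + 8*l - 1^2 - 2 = 7*a^2 - 4*a + 32*l^2 + l*(36*a + 4) - 3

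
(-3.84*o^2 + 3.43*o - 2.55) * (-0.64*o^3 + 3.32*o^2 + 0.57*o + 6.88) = 2.4576*o^5 - 14.944*o^4 + 10.8308*o^3 - 32.9301*o^2 + 22.1449*o - 17.544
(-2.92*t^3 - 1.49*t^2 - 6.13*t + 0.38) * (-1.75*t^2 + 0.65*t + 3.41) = 5.11*t^5 + 0.7095*t^4 - 0.198200000000002*t^3 - 9.7304*t^2 - 20.6563*t + 1.2958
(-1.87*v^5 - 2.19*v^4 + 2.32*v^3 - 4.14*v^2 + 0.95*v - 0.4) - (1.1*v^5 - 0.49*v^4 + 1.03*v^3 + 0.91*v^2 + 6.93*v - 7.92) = -2.97*v^5 - 1.7*v^4 + 1.29*v^3 - 5.05*v^2 - 5.98*v + 7.52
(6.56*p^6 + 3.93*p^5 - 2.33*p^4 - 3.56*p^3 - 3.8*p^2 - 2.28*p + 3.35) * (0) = 0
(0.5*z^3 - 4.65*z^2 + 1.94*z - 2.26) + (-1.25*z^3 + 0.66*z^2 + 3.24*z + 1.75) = -0.75*z^3 - 3.99*z^2 + 5.18*z - 0.51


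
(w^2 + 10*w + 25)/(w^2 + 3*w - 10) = (w + 5)/(w - 2)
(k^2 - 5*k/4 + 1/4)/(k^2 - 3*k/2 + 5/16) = 4*(k - 1)/(4*k - 5)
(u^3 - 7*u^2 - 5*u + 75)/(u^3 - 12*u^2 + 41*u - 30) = (u^2 - 2*u - 15)/(u^2 - 7*u + 6)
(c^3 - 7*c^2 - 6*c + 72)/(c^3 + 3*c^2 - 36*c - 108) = (c - 4)/(c + 6)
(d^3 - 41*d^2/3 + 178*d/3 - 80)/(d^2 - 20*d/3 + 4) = (3*d^2 - 23*d + 40)/(3*d - 2)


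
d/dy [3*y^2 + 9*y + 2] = 6*y + 9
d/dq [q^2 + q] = 2*q + 1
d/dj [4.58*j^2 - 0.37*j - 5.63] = 9.16*j - 0.37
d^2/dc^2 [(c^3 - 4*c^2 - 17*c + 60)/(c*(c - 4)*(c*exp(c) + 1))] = (c^9*exp(2*c) - 12*c^8*exp(2*c) - c^8*exp(c) + 31*c^7*exp(2*c) + 8*c^7*exp(c) + 64*c^6*exp(2*c) + 15*c^6*exp(c) - 86*c^5*exp(2*c) - 300*c^5*exp(c) - 856*c^4*exp(2*c) + 794*c^4*exp(c) - 544*c^3*exp(2*c) + 328*c^3*exp(c) - 34*c^3 + 5760*c^2*exp(2*c) - 4320*c^2*exp(c) + 360*c^2 + 5760*c*exp(c) - 1440*c + 1920)/(c^3*(c^6*exp(3*c) - 12*c^5*exp(3*c) + 3*c^5*exp(2*c) + 48*c^4*exp(3*c) - 36*c^4*exp(2*c) + 3*c^4*exp(c) - 64*c^3*exp(3*c) + 144*c^3*exp(2*c) - 36*c^3*exp(c) + c^3 - 192*c^2*exp(2*c) + 144*c^2*exp(c) - 12*c^2 - 192*c*exp(c) + 48*c - 64))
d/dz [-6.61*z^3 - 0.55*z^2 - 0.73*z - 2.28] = -19.83*z^2 - 1.1*z - 0.73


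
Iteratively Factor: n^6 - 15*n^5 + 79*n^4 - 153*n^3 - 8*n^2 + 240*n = (n - 5)*(n^5 - 10*n^4 + 29*n^3 - 8*n^2 - 48*n) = (n - 5)*(n - 4)*(n^4 - 6*n^3 + 5*n^2 + 12*n) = n*(n - 5)*(n - 4)*(n^3 - 6*n^2 + 5*n + 12) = n*(n - 5)*(n - 4)*(n - 3)*(n^2 - 3*n - 4) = n*(n - 5)*(n - 4)*(n - 3)*(n + 1)*(n - 4)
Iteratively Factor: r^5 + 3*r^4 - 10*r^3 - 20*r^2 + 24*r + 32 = (r - 2)*(r^4 + 5*r^3 - 20*r - 16) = (r - 2)*(r + 4)*(r^3 + r^2 - 4*r - 4) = (r - 2)*(r + 1)*(r + 4)*(r^2 - 4) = (r - 2)*(r + 1)*(r + 2)*(r + 4)*(r - 2)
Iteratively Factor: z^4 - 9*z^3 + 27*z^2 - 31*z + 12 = (z - 1)*(z^3 - 8*z^2 + 19*z - 12) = (z - 3)*(z - 1)*(z^2 - 5*z + 4) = (z - 3)*(z - 1)^2*(z - 4)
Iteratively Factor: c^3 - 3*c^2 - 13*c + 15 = (c - 5)*(c^2 + 2*c - 3) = (c - 5)*(c - 1)*(c + 3)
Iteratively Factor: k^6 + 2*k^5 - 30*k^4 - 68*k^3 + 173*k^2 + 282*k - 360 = (k + 3)*(k^5 - k^4 - 27*k^3 + 13*k^2 + 134*k - 120) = (k - 5)*(k + 3)*(k^4 + 4*k^3 - 7*k^2 - 22*k + 24) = (k - 5)*(k - 2)*(k + 3)*(k^3 + 6*k^2 + 5*k - 12) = (k - 5)*(k - 2)*(k + 3)*(k + 4)*(k^2 + 2*k - 3) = (k - 5)*(k - 2)*(k + 3)^2*(k + 4)*(k - 1)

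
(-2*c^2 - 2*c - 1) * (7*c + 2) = -14*c^3 - 18*c^2 - 11*c - 2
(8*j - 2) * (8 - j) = -8*j^2 + 66*j - 16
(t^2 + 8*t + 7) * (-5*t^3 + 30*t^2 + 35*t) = -5*t^5 - 10*t^4 + 240*t^3 + 490*t^2 + 245*t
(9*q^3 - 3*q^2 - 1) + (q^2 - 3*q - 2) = 9*q^3 - 2*q^2 - 3*q - 3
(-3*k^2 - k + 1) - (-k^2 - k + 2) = -2*k^2 - 1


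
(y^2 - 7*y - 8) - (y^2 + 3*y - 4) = -10*y - 4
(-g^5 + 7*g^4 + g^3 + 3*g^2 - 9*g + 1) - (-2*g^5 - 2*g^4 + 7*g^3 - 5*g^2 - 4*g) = g^5 + 9*g^4 - 6*g^3 + 8*g^2 - 5*g + 1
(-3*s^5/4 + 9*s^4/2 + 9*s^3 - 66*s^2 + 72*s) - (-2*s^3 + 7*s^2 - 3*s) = -3*s^5/4 + 9*s^4/2 + 11*s^3 - 73*s^2 + 75*s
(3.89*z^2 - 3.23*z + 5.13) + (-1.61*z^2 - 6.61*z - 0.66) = 2.28*z^2 - 9.84*z + 4.47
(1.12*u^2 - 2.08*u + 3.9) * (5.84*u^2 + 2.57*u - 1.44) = 6.5408*u^4 - 9.2688*u^3 + 15.8176*u^2 + 13.0182*u - 5.616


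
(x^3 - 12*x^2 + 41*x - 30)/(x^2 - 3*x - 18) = (x^2 - 6*x + 5)/(x + 3)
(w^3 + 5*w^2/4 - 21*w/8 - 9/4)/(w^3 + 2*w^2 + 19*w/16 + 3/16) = 2*(2*w^2 + w - 6)/(4*w^2 + 5*w + 1)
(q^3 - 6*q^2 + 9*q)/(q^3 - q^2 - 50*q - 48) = q*(-q^2 + 6*q - 9)/(-q^3 + q^2 + 50*q + 48)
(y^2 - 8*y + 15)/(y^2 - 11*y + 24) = (y - 5)/(y - 8)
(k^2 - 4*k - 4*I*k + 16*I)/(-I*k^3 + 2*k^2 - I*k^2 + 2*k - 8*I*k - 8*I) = (I*k^2 + 4*k*(1 - I) - 16)/(k^3 + k^2*(1 + 2*I) + 2*k*(4 + I) + 8)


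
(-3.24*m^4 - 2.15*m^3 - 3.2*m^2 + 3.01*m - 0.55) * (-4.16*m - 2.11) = 13.4784*m^5 + 15.7804*m^4 + 17.8485*m^3 - 5.7696*m^2 - 4.0631*m + 1.1605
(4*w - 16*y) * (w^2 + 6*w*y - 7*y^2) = 4*w^3 + 8*w^2*y - 124*w*y^2 + 112*y^3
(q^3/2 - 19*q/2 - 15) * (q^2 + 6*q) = q^5/2 + 3*q^4 - 19*q^3/2 - 72*q^2 - 90*q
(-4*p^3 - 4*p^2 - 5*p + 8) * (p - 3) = -4*p^4 + 8*p^3 + 7*p^2 + 23*p - 24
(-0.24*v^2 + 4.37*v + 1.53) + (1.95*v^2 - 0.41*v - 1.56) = 1.71*v^2 + 3.96*v - 0.03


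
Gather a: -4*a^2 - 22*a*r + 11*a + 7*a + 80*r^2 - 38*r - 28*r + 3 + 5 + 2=-4*a^2 + a*(18 - 22*r) + 80*r^2 - 66*r + 10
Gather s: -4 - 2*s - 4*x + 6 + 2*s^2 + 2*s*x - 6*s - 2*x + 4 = 2*s^2 + s*(2*x - 8) - 6*x + 6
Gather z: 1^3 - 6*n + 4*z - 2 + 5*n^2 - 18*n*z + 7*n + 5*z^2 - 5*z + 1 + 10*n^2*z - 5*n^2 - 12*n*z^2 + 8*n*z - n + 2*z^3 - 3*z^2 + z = 2*z^3 + z^2*(2 - 12*n) + z*(10*n^2 - 10*n)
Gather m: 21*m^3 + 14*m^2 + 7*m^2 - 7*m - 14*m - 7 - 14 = 21*m^3 + 21*m^2 - 21*m - 21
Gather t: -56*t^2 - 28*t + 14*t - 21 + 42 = -56*t^2 - 14*t + 21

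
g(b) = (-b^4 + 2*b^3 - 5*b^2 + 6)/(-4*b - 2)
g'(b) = (-4*b^3 + 6*b^2 - 10*b)/(-4*b - 2) + 4*(-b^4 + 2*b^3 - 5*b^2 + 6)/(-4*b - 2)^2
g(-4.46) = -42.08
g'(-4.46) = 22.13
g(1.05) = -0.26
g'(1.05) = 1.54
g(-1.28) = -2.91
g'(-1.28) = 6.21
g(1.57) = 0.56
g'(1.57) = 1.71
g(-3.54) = -24.87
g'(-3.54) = 15.51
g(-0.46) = -29.39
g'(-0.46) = 695.66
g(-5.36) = -65.38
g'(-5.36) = 29.86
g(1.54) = 0.51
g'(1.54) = 1.68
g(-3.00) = -17.40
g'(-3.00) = 12.24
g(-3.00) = -17.40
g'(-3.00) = 12.24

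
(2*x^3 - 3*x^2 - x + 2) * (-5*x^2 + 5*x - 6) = -10*x^5 + 25*x^4 - 22*x^3 + 3*x^2 + 16*x - 12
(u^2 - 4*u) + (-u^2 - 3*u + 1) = 1 - 7*u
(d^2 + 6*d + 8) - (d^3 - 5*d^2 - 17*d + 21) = -d^3 + 6*d^2 + 23*d - 13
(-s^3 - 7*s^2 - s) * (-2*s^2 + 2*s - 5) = 2*s^5 + 12*s^4 - 7*s^3 + 33*s^2 + 5*s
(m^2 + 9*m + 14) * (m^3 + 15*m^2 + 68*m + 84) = m^5 + 24*m^4 + 217*m^3 + 906*m^2 + 1708*m + 1176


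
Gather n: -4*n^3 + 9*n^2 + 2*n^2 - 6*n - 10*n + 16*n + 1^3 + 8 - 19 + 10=-4*n^3 + 11*n^2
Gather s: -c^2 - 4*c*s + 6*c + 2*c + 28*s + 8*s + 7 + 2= -c^2 + 8*c + s*(36 - 4*c) + 9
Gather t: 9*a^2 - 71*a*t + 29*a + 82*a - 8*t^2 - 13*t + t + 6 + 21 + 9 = 9*a^2 + 111*a - 8*t^2 + t*(-71*a - 12) + 36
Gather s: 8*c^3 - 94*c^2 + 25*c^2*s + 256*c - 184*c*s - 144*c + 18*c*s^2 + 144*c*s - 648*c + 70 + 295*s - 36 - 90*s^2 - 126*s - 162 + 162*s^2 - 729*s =8*c^3 - 94*c^2 - 536*c + s^2*(18*c + 72) + s*(25*c^2 - 40*c - 560) - 128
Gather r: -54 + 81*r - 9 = 81*r - 63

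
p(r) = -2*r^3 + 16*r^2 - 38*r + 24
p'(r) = -6*r^2 + 32*r - 38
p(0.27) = 14.87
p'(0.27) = -29.80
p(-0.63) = 54.79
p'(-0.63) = -60.54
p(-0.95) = 76.25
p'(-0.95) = -73.82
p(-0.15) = 30.07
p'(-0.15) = -42.94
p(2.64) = -1.61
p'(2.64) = 4.66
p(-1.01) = 80.76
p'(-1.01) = -76.44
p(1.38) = -3.23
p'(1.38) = -5.27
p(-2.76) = 292.81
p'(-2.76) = -172.03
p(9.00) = -480.00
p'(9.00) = -236.00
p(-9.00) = 3120.00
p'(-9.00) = -812.00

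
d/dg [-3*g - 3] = -3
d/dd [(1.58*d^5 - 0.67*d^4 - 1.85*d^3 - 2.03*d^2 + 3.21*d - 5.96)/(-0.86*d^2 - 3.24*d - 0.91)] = (-4.0764*d^6 - 19.3244*d^5 + 0.914400000000001*d^4 + 14.4268*d^3 + 14.3883*d^2 - 6.5566*d - 22.2315)/(0.7396*d^4 + 5.5728*d^3 + 12.0628*d^2 + 5.8968*d + 0.8281)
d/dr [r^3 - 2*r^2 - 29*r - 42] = 3*r^2 - 4*r - 29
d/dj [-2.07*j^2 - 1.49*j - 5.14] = -4.14*j - 1.49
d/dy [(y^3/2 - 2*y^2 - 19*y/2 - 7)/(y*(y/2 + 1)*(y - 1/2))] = 2*(11*y^2 + 28*y - 7)/(y^2*(4*y^2 - 4*y + 1))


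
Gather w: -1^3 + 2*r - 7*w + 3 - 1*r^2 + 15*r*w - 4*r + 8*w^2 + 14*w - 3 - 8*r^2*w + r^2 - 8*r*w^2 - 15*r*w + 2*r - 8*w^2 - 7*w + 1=-8*r^2*w - 8*r*w^2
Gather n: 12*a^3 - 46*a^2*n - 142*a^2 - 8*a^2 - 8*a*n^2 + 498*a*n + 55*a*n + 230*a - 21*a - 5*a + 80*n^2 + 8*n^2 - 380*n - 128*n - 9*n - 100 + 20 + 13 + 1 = 12*a^3 - 150*a^2 + 204*a + n^2*(88 - 8*a) + n*(-46*a^2 + 553*a - 517) - 66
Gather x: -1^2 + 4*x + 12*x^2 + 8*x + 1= 12*x^2 + 12*x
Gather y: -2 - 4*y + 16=14 - 4*y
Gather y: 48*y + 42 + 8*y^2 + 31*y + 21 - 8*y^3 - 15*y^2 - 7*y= -8*y^3 - 7*y^2 + 72*y + 63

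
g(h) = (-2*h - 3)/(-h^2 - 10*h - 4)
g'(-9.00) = -5.20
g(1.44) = 0.29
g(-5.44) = 0.38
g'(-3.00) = -0.08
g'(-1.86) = -0.14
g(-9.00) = 3.00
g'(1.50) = -0.08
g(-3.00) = 0.18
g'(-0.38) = -168.69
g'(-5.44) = -0.11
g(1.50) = 0.28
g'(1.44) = -0.08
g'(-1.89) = -0.14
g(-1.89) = 0.07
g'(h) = (-2*h - 3)*(2*h + 10)/(-h^2 - 10*h - 4)^2 - 2/(-h^2 - 10*h - 4) = 2*(h^2 + 10*h - (h + 5)*(2*h + 3) + 4)/(h^2 + 10*h + 4)^2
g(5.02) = 0.16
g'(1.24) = -0.10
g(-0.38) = 6.50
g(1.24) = 0.31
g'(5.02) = -0.02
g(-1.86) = 0.06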